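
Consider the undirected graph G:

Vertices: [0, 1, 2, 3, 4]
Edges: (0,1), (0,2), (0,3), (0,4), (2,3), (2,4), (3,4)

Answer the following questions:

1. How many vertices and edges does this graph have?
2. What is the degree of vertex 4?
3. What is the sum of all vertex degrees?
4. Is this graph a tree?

Count: 5 vertices, 7 edges.
Vertex 4 has neighbors [0, 2, 3], degree = 3.
Handshaking lemma: 2 * 7 = 14.
A tree on 5 vertices has 4 edges. This graph has 7 edges (3 extra). Not a tree.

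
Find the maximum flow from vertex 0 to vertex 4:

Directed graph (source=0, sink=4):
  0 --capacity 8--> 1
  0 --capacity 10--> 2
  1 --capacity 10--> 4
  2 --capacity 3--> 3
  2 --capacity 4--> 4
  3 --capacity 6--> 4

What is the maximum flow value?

Computing max flow:
  Flow on (0->1): 8/8
  Flow on (0->2): 7/10
  Flow on (1->4): 8/10
  Flow on (2->3): 3/3
  Flow on (2->4): 4/4
  Flow on (3->4): 3/6
Maximum flow = 15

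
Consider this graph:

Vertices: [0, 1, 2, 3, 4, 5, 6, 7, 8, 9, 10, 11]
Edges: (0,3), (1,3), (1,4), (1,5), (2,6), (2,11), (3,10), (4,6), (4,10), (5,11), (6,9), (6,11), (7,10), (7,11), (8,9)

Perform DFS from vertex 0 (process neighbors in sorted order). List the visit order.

DFS from vertex 0 (neighbors processed in ascending order):
Visit order: 0, 3, 1, 4, 6, 2, 11, 5, 7, 10, 9, 8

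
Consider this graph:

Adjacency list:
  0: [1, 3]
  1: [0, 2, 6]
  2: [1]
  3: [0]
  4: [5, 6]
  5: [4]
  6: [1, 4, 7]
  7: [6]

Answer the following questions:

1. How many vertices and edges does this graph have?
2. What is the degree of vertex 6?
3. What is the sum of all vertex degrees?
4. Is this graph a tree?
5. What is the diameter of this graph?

Count: 8 vertices, 7 edges.
Vertex 6 has neighbors [1, 4, 7], degree = 3.
Handshaking lemma: 2 * 7 = 14.
A graph is a tree iff it is connected and has exactly n-1 edges. This graph is connected (all 8 vertices in one component) and has 8-1 = 7 edges. It is a tree.
Diameter (longest shortest path) = 5.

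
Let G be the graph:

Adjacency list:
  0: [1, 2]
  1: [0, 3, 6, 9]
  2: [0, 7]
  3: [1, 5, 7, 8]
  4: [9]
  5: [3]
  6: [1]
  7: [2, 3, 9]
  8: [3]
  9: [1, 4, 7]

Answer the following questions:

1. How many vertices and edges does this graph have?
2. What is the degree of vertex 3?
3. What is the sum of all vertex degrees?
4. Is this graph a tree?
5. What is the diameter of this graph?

Count: 10 vertices, 11 edges.
Vertex 3 has neighbors [1, 5, 7, 8], degree = 4.
Handshaking lemma: 2 * 11 = 22.
A tree on 10 vertices has 9 edges. This graph has 11 edges (2 extra). Not a tree.
Diameter (longest shortest path) = 4.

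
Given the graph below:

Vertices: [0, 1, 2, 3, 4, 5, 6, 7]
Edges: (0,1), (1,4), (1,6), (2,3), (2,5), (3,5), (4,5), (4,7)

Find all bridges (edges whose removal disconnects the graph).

A bridge is an edge whose removal increases the number of connected components.
Bridges found: (0,1), (1,4), (1,6), (4,5), (4,7)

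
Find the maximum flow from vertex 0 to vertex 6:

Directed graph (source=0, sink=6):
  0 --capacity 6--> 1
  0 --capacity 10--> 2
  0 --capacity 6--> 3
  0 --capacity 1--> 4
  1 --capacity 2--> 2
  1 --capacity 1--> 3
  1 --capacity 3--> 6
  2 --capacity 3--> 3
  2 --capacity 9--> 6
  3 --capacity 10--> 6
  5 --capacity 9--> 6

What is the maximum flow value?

Computing max flow:
  Flow on (0->1): 6/6
  Flow on (0->2): 10/10
  Flow on (0->3): 6/6
  Flow on (1->2): 2/2
  Flow on (1->3): 1/1
  Flow on (1->6): 3/3
  Flow on (2->3): 3/3
  Flow on (2->6): 9/9
  Flow on (3->6): 10/10
Maximum flow = 22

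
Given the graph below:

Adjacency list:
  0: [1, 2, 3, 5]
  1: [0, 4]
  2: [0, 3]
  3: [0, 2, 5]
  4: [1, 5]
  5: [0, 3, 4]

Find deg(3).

Vertex 3 has neighbors [0, 2, 5], so deg(3) = 3.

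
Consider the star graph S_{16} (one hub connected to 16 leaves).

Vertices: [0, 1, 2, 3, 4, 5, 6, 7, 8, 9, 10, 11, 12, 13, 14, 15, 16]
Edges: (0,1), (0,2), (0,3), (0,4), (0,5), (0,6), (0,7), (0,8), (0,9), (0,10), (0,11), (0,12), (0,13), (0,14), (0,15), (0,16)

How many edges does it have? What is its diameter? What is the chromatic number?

Star graph S_{16}: the hub connects to all 16 leaves.
Edges = 16.
Diameter = 2 (any leaf to hub is 1, leaf to leaf through hub is 2).
Star graphs are bipartite (hub vs leaves), so chromatic number = 2.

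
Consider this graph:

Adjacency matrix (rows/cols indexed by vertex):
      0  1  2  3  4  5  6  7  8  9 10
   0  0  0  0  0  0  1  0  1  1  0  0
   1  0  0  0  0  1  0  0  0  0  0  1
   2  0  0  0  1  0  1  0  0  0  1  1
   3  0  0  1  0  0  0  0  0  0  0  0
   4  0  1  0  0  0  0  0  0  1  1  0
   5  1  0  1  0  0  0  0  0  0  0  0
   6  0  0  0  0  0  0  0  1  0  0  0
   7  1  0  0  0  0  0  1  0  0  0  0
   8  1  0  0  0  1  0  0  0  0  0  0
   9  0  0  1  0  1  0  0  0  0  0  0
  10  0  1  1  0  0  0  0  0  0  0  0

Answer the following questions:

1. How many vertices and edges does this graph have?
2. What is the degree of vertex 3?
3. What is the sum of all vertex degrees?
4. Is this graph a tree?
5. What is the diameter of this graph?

Count: 11 vertices, 12 edges.
Vertex 3 has neighbors [2], degree = 1.
Handshaking lemma: 2 * 12 = 24.
A tree on 11 vertices has 10 edges. This graph has 12 edges (2 extra). Not a tree.
Diameter (longest shortest path) = 5.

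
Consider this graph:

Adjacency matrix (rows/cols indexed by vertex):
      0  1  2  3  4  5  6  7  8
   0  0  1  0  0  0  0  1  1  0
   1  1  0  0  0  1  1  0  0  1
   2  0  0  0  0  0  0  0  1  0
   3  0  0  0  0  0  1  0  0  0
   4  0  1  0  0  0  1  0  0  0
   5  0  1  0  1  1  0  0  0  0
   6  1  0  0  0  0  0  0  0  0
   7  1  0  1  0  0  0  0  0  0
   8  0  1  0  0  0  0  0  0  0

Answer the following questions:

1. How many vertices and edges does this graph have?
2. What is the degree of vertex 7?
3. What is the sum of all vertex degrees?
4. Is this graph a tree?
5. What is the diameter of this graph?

Count: 9 vertices, 9 edges.
Vertex 7 has neighbors [0, 2], degree = 2.
Handshaking lemma: 2 * 9 = 18.
A tree on 9 vertices has 8 edges. This graph has 9 edges (1 extra). Not a tree.
Diameter (longest shortest path) = 5.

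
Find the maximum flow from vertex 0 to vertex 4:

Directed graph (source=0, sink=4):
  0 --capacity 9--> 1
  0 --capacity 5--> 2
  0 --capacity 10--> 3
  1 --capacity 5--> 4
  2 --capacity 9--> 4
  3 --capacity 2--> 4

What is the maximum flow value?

Computing max flow:
  Flow on (0->1): 5/9
  Flow on (0->2): 5/5
  Flow on (0->3): 2/10
  Flow on (1->4): 5/5
  Flow on (2->4): 5/9
  Flow on (3->4): 2/2
Maximum flow = 12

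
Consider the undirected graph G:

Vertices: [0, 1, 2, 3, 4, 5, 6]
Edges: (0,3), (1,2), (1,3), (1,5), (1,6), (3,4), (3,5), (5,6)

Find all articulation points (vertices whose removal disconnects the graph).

An articulation point is a vertex whose removal disconnects the graph.
Articulation points: [1, 3]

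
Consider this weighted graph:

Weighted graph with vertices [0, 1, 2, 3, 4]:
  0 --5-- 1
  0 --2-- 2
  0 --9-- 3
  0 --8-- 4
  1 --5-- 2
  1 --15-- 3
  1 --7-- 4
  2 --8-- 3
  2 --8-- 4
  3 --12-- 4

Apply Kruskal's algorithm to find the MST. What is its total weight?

Applying Kruskal's algorithm (sort edges by weight, add if no cycle):
  Add (0,2) w=2
  Add (0,1) w=5
  Skip (1,2) w=5 (creates cycle)
  Add (1,4) w=7
  Skip (0,4) w=8 (creates cycle)
  Skip (2,4) w=8 (creates cycle)
  Add (2,3) w=8
  Skip (0,3) w=9 (creates cycle)
  Skip (3,4) w=12 (creates cycle)
  Skip (1,3) w=15 (creates cycle)
MST weight = 22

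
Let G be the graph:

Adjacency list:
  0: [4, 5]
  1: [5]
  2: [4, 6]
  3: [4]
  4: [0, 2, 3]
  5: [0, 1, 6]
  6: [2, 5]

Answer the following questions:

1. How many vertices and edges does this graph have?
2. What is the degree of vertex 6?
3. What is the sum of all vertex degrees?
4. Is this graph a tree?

Count: 7 vertices, 7 edges.
Vertex 6 has neighbors [2, 5], degree = 2.
Handshaking lemma: 2 * 7 = 14.
A tree on 7 vertices has 6 edges. This graph has 7 edges (1 extra). Not a tree.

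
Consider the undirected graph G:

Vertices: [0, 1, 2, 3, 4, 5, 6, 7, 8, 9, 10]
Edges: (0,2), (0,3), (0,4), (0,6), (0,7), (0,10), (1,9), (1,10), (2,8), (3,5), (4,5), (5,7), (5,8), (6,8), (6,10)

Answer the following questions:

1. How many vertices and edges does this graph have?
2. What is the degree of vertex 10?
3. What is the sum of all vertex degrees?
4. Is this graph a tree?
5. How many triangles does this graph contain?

Count: 11 vertices, 15 edges.
Vertex 10 has neighbors [0, 1, 6], degree = 3.
Handshaking lemma: 2 * 15 = 30.
A tree on 11 vertices has 10 edges. This graph has 15 edges (5 extra). Not a tree.
Number of triangles = 1.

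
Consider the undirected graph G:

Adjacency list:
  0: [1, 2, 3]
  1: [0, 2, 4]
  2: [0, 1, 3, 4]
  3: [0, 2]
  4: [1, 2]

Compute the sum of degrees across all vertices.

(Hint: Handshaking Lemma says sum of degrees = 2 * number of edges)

Count edges: 7 edges.
By Handshaking Lemma: sum of degrees = 2 * 7 = 14.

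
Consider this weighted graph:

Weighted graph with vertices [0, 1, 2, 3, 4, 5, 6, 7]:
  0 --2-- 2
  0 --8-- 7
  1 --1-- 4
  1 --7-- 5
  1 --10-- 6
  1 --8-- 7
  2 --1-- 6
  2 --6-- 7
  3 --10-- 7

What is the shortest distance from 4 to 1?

Using Dijkstra's algorithm from vertex 4:
Shortest path: 4 -> 1
Total weight: 1 = 1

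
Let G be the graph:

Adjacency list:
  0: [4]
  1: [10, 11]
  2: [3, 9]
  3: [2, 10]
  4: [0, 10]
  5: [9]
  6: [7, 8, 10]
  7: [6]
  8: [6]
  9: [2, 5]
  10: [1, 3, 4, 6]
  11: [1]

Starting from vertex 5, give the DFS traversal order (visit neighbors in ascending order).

DFS from vertex 5 (neighbors processed in ascending order):
Visit order: 5, 9, 2, 3, 10, 1, 11, 4, 0, 6, 7, 8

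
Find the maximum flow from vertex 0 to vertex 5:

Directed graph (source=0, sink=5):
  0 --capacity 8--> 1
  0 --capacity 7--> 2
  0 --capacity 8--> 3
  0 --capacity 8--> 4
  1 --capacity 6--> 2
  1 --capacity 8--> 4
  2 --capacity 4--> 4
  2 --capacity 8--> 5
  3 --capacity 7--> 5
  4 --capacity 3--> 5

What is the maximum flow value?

Computing max flow:
  Flow on (0->1): 5/8
  Flow on (0->2): 3/7
  Flow on (0->3): 7/8
  Flow on (0->4): 3/8
  Flow on (1->2): 5/6
  Flow on (2->5): 8/8
  Flow on (3->5): 7/7
  Flow on (4->5): 3/3
Maximum flow = 18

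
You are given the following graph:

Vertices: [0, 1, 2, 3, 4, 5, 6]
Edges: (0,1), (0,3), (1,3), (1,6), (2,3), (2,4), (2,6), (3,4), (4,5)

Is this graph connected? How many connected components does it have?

Checking connectivity: the graph has 1 connected component(s).
All vertices are reachable from each other. The graph IS connected.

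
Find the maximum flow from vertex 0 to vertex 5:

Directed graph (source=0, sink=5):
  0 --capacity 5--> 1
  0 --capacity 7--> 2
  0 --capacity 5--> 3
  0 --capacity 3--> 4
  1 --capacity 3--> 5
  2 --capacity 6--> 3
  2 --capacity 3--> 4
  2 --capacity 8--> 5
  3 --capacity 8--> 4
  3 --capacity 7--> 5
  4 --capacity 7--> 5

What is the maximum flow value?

Computing max flow:
  Flow on (0->1): 3/5
  Flow on (0->2): 7/7
  Flow on (0->3): 5/5
  Flow on (0->4): 3/3
  Flow on (1->5): 3/3
  Flow on (2->5): 7/8
  Flow on (3->5): 5/7
  Flow on (4->5): 3/7
Maximum flow = 18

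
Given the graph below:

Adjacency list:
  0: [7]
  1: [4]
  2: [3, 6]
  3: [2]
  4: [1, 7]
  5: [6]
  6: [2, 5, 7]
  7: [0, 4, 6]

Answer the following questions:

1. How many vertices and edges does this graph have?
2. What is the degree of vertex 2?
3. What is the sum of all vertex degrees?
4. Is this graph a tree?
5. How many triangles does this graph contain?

Count: 8 vertices, 7 edges.
Vertex 2 has neighbors [3, 6], degree = 2.
Handshaking lemma: 2 * 7 = 14.
A graph is a tree iff it is connected and has exactly n-1 edges. This graph is connected (all 8 vertices in one component) and has 8-1 = 7 edges. It is a tree.
Number of triangles = 0.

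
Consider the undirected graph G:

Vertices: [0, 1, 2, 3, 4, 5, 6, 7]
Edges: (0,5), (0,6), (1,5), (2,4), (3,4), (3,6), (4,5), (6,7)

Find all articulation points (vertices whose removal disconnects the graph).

An articulation point is a vertex whose removal disconnects the graph.
Articulation points: [4, 5, 6]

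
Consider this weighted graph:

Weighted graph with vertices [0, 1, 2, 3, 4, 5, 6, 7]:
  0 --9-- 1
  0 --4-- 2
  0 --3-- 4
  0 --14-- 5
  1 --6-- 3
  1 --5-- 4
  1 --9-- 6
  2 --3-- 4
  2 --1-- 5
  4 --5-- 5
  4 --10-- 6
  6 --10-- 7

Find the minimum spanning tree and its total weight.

Applying Kruskal's algorithm (sort edges by weight, add if no cycle):
  Add (2,5) w=1
  Add (0,4) w=3
  Add (2,4) w=3
  Skip (0,2) w=4 (creates cycle)
  Add (1,4) w=5
  Skip (4,5) w=5 (creates cycle)
  Add (1,3) w=6
  Skip (0,1) w=9 (creates cycle)
  Add (1,6) w=9
  Skip (4,6) w=10 (creates cycle)
  Add (6,7) w=10
  Skip (0,5) w=14 (creates cycle)
MST weight = 37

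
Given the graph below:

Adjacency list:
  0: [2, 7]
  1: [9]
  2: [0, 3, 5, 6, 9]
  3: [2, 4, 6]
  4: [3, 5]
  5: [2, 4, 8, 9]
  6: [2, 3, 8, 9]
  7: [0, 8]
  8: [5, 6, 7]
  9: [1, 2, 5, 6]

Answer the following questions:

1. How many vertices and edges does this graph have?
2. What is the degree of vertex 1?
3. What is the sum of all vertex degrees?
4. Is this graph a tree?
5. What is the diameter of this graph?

Count: 10 vertices, 15 edges.
Vertex 1 has neighbors [9], degree = 1.
Handshaking lemma: 2 * 15 = 30.
A tree on 10 vertices has 9 edges. This graph has 15 edges (6 extra). Not a tree.
Diameter (longest shortest path) = 4.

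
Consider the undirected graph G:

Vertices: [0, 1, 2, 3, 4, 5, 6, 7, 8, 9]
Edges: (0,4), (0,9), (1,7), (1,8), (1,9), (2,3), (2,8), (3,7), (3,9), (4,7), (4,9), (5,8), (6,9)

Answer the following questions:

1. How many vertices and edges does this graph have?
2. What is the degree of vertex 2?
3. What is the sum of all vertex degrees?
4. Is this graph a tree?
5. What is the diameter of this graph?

Count: 10 vertices, 13 edges.
Vertex 2 has neighbors [3, 8], degree = 2.
Handshaking lemma: 2 * 13 = 26.
A tree on 10 vertices has 9 edges. This graph has 13 edges (4 extra). Not a tree.
Diameter (longest shortest path) = 4.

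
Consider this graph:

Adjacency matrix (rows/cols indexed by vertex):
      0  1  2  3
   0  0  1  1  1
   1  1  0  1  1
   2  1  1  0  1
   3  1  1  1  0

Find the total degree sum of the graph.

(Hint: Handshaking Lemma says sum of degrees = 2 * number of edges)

Count edges: 6 edges.
By Handshaking Lemma: sum of degrees = 2 * 6 = 12.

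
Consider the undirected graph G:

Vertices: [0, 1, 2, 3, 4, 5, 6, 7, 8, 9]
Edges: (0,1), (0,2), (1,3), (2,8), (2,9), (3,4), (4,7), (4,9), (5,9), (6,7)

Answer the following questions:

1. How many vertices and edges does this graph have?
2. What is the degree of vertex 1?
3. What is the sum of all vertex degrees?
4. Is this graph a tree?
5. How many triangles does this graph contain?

Count: 10 vertices, 10 edges.
Vertex 1 has neighbors [0, 3], degree = 2.
Handshaking lemma: 2 * 10 = 20.
A tree on 10 vertices has 9 edges. This graph has 10 edges (1 extra). Not a tree.
Number of triangles = 0.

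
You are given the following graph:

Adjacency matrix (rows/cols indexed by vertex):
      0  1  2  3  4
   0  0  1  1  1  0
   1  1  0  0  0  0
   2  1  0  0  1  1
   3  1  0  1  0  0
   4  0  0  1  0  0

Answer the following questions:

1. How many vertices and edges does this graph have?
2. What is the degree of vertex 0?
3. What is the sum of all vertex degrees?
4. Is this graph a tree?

Count: 5 vertices, 5 edges.
Vertex 0 has neighbors [1, 2, 3], degree = 3.
Handshaking lemma: 2 * 5 = 10.
A tree on 5 vertices has 4 edges. This graph has 5 edges (1 extra). Not a tree.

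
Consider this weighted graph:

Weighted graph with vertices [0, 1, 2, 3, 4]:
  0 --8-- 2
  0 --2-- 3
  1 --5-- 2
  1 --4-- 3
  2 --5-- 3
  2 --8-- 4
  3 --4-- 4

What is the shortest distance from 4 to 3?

Using Dijkstra's algorithm from vertex 4:
Shortest path: 4 -> 3
Total weight: 4 = 4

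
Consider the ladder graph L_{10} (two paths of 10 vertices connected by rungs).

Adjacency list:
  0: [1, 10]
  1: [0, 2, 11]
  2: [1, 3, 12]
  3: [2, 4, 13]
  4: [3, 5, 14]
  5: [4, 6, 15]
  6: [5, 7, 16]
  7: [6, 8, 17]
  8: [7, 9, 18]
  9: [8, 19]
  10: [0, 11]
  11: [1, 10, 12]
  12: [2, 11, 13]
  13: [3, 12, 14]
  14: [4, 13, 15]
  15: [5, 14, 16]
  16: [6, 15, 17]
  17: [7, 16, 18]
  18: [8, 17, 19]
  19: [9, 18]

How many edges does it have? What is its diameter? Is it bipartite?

Ladder graph L_{10}: 10 rungs + 2 * (10-1) path edges = 10 + 18 = 28 edges.
Diameter = 10.
Ladder graphs are bipartite (alternating coloring along each path).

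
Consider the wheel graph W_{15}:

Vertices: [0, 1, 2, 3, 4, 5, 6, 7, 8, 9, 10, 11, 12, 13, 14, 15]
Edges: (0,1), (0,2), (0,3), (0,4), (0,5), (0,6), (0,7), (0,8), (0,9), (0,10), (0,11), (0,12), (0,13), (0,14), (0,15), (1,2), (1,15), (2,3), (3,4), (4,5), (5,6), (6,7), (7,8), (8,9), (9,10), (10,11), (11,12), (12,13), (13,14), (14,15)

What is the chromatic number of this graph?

W_{15} = C_{15} plus a hub adjacent to every cycle vertex.
The outer cycle needs 3 colors (odd cycle); the hub is adjacent to all of them so needs a fresh color.
Chromatic number = 3 + 1 = 4.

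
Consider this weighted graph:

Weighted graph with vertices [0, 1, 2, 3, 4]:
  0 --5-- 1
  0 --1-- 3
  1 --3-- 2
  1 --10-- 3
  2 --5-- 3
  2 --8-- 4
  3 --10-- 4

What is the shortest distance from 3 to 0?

Using Dijkstra's algorithm from vertex 3:
Shortest path: 3 -> 0
Total weight: 1 = 1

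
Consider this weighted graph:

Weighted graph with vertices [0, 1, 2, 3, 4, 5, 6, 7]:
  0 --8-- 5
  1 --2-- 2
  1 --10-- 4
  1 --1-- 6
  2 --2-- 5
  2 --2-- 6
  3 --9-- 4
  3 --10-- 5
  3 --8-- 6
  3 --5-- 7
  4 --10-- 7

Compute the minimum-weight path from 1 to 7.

Using Dijkstra's algorithm from vertex 1:
Shortest path: 1 -> 6 -> 3 -> 7
Total weight: 1 + 8 + 5 = 14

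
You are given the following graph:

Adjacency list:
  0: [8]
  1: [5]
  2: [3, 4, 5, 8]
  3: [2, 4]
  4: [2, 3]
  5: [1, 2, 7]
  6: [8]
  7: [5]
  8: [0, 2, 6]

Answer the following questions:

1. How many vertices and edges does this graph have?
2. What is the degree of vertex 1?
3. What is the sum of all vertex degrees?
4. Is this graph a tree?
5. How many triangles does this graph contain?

Count: 9 vertices, 9 edges.
Vertex 1 has neighbors [5], degree = 1.
Handshaking lemma: 2 * 9 = 18.
A tree on 9 vertices has 8 edges. This graph has 9 edges (1 extra). Not a tree.
Number of triangles = 1.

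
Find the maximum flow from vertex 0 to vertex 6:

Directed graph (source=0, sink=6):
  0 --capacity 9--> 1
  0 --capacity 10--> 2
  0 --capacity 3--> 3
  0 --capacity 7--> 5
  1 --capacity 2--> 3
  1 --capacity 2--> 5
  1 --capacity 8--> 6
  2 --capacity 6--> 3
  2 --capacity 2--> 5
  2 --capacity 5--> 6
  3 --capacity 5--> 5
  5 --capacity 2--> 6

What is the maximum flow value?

Computing max flow:
  Flow on (0->1): 8/9
  Flow on (0->2): 7/10
  Flow on (1->6): 8/8
  Flow on (2->3): 2/6
  Flow on (2->6): 5/5
  Flow on (3->5): 2/5
  Flow on (5->6): 2/2
Maximum flow = 15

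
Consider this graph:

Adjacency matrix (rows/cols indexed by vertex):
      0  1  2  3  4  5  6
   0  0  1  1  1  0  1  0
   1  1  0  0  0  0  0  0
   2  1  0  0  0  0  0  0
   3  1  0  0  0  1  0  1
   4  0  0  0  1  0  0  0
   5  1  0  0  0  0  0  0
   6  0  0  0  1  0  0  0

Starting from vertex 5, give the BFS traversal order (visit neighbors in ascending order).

BFS from vertex 5 (neighbors processed in ascending order):
Visit order: 5, 0, 1, 2, 3, 4, 6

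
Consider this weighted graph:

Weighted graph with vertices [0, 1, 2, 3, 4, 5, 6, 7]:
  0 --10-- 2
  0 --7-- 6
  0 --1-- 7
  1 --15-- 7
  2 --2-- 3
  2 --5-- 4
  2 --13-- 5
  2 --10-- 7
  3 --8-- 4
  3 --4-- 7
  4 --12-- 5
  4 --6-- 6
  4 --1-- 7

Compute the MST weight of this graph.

Applying Kruskal's algorithm (sort edges by weight, add if no cycle):
  Add (0,7) w=1
  Add (4,7) w=1
  Add (2,3) w=2
  Add (3,7) w=4
  Skip (2,4) w=5 (creates cycle)
  Add (4,6) w=6
  Skip (0,6) w=7 (creates cycle)
  Skip (3,4) w=8 (creates cycle)
  Skip (0,2) w=10 (creates cycle)
  Skip (2,7) w=10 (creates cycle)
  Add (4,5) w=12
  Skip (2,5) w=13 (creates cycle)
  Add (1,7) w=15
MST weight = 41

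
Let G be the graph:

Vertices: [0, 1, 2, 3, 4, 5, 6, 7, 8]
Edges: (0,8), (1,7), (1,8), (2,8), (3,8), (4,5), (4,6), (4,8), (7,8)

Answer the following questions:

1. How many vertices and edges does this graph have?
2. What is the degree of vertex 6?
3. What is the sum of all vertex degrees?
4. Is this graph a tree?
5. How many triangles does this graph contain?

Count: 9 vertices, 9 edges.
Vertex 6 has neighbors [4], degree = 1.
Handshaking lemma: 2 * 9 = 18.
A tree on 9 vertices has 8 edges. This graph has 9 edges (1 extra). Not a tree.
Number of triangles = 1.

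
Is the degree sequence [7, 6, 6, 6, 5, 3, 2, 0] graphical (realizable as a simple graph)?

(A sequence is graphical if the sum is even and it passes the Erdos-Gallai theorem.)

Sum of degrees = 35. Sum is odd, so the sequence is NOT graphical.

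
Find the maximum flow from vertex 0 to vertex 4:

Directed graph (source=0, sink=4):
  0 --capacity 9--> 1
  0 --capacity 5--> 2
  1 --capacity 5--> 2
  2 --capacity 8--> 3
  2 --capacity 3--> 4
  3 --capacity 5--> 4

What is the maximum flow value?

Computing max flow:
  Flow on (0->1): 5/9
  Flow on (0->2): 3/5
  Flow on (1->2): 5/5
  Flow on (2->3): 5/8
  Flow on (2->4): 3/3
  Flow on (3->4): 5/5
Maximum flow = 8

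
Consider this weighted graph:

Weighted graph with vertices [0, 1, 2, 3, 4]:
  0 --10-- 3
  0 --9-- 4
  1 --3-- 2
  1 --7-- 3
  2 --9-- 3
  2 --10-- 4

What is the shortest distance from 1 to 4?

Using Dijkstra's algorithm from vertex 1:
Shortest path: 1 -> 2 -> 4
Total weight: 3 + 10 = 13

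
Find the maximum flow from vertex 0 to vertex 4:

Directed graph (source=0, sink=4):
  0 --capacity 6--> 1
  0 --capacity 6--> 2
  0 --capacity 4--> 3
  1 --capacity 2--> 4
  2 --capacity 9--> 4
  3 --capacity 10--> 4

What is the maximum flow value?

Computing max flow:
  Flow on (0->1): 2/6
  Flow on (0->2): 6/6
  Flow on (0->3): 4/4
  Flow on (1->4): 2/2
  Flow on (2->4): 6/9
  Flow on (3->4): 4/10
Maximum flow = 12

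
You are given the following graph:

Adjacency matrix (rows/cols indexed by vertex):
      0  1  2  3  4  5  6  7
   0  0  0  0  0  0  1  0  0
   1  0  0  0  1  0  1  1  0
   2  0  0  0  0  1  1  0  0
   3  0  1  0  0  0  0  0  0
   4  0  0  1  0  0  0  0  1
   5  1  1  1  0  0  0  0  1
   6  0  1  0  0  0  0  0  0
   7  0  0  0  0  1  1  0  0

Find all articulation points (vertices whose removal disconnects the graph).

An articulation point is a vertex whose removal disconnects the graph.
Articulation points: [1, 5]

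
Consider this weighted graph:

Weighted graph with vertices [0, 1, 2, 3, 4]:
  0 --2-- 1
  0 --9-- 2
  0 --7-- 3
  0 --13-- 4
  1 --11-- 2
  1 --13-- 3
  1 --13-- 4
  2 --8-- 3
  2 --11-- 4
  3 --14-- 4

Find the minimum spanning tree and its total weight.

Applying Kruskal's algorithm (sort edges by weight, add if no cycle):
  Add (0,1) w=2
  Add (0,3) w=7
  Add (2,3) w=8
  Skip (0,2) w=9 (creates cycle)
  Skip (1,2) w=11 (creates cycle)
  Add (2,4) w=11
  Skip (0,4) w=13 (creates cycle)
  Skip (1,4) w=13 (creates cycle)
  Skip (1,3) w=13 (creates cycle)
  Skip (3,4) w=14 (creates cycle)
MST weight = 28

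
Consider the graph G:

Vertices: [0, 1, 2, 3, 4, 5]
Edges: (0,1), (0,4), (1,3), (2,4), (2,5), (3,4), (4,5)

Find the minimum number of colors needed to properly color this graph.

The graph has a maximum clique of size 3 (lower bound on chromatic number).
A valid 3-coloring: {0: 1, 1: 0, 2: 1, 3: 1, 4: 0, 5: 2}.
Chromatic number = 3.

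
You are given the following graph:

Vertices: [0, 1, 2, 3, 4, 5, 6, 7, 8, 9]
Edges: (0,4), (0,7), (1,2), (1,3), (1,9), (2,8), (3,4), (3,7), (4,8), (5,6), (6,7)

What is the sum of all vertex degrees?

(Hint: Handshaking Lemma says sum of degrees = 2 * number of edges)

Count edges: 11 edges.
By Handshaking Lemma: sum of degrees = 2 * 11 = 22.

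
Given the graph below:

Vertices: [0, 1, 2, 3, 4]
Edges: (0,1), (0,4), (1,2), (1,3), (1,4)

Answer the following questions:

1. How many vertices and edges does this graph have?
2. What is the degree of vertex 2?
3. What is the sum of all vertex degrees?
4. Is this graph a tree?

Count: 5 vertices, 5 edges.
Vertex 2 has neighbors [1], degree = 1.
Handshaking lemma: 2 * 5 = 10.
A tree on 5 vertices has 4 edges. This graph has 5 edges (1 extra). Not a tree.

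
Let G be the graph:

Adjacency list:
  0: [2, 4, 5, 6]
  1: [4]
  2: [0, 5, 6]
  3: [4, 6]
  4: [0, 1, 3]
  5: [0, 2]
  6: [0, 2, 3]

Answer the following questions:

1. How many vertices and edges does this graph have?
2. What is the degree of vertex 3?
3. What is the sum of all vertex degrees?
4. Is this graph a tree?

Count: 7 vertices, 9 edges.
Vertex 3 has neighbors [4, 6], degree = 2.
Handshaking lemma: 2 * 9 = 18.
A tree on 7 vertices has 6 edges. This graph has 9 edges (3 extra). Not a tree.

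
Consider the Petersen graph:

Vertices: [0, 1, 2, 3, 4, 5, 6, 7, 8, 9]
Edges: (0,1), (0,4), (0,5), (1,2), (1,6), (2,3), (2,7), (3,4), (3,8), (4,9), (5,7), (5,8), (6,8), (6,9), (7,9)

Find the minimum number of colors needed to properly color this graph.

The Petersen graph contains odd cycles (e.g. the outer 5-cycle), so chi >= 3.
A proper 3-coloring exists (it is a well-known 3-chromatic graph).
Chromatic number = 3.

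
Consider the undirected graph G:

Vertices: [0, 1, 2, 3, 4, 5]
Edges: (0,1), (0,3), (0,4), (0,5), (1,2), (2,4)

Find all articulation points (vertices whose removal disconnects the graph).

An articulation point is a vertex whose removal disconnects the graph.
Articulation points: [0]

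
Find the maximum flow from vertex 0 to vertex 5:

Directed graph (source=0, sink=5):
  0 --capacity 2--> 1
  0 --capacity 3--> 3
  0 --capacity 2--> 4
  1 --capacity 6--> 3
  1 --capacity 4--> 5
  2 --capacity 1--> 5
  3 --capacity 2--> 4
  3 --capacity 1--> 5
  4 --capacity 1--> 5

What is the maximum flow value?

Computing max flow:
  Flow on (0->1): 2/2
  Flow on (0->3): 1/3
  Flow on (0->4): 1/2
  Flow on (1->5): 2/4
  Flow on (3->5): 1/1
  Flow on (4->5): 1/1
Maximum flow = 4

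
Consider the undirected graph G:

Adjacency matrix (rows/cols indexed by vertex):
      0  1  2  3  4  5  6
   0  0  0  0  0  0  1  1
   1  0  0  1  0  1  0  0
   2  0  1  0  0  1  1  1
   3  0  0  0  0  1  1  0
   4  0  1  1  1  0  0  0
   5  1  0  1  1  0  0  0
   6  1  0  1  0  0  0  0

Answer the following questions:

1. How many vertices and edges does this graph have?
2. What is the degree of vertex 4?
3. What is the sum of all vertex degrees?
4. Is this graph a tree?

Count: 7 vertices, 9 edges.
Vertex 4 has neighbors [1, 2, 3], degree = 3.
Handshaking lemma: 2 * 9 = 18.
A tree on 7 vertices has 6 edges. This graph has 9 edges (3 extra). Not a tree.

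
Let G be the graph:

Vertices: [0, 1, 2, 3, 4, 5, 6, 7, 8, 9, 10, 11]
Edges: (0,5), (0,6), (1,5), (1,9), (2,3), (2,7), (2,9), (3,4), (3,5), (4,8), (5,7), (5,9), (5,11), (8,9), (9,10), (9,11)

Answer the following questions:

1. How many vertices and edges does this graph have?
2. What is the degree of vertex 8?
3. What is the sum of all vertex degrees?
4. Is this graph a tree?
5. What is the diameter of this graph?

Count: 12 vertices, 16 edges.
Vertex 8 has neighbors [4, 9], degree = 2.
Handshaking lemma: 2 * 16 = 32.
A tree on 12 vertices has 11 edges. This graph has 16 edges (5 extra). Not a tree.
Diameter (longest shortest path) = 4.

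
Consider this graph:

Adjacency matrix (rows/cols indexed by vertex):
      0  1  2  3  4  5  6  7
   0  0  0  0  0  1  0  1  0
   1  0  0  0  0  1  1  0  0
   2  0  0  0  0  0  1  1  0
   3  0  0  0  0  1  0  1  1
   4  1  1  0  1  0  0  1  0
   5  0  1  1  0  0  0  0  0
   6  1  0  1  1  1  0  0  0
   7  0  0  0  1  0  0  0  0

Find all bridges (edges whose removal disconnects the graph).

A bridge is an edge whose removal increases the number of connected components.
Bridges found: (3,7)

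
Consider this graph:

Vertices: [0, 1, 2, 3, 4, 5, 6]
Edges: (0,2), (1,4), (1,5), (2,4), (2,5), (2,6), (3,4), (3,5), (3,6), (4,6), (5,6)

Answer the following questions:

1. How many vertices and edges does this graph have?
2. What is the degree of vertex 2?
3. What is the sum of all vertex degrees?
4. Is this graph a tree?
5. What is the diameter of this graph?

Count: 7 vertices, 11 edges.
Vertex 2 has neighbors [0, 4, 5, 6], degree = 4.
Handshaking lemma: 2 * 11 = 22.
A tree on 7 vertices has 6 edges. This graph has 11 edges (5 extra). Not a tree.
Diameter (longest shortest path) = 3.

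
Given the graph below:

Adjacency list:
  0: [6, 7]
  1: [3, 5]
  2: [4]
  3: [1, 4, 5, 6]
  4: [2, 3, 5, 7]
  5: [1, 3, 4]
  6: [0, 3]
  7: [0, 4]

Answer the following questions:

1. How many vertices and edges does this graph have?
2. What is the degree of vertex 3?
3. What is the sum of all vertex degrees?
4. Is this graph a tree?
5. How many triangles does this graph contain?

Count: 8 vertices, 10 edges.
Vertex 3 has neighbors [1, 4, 5, 6], degree = 4.
Handshaking lemma: 2 * 10 = 20.
A tree on 8 vertices has 7 edges. This graph has 10 edges (3 extra). Not a tree.
Number of triangles = 2.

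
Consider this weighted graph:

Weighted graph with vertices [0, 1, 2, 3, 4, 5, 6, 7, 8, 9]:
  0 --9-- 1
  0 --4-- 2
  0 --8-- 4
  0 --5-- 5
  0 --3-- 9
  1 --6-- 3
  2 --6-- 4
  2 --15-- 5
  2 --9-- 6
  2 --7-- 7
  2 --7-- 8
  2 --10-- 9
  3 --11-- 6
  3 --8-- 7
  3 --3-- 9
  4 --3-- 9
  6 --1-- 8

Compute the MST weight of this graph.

Applying Kruskal's algorithm (sort edges by weight, add if no cycle):
  Add (6,8) w=1
  Add (0,9) w=3
  Add (3,9) w=3
  Add (4,9) w=3
  Add (0,2) w=4
  Add (0,5) w=5
  Add (1,3) w=6
  Skip (2,4) w=6 (creates cycle)
  Add (2,7) w=7
  Add (2,8) w=7
  Skip (0,4) w=8 (creates cycle)
  Skip (3,7) w=8 (creates cycle)
  Skip (0,1) w=9 (creates cycle)
  Skip (2,6) w=9 (creates cycle)
  Skip (2,9) w=10 (creates cycle)
  Skip (3,6) w=11 (creates cycle)
  Skip (2,5) w=15 (creates cycle)
MST weight = 39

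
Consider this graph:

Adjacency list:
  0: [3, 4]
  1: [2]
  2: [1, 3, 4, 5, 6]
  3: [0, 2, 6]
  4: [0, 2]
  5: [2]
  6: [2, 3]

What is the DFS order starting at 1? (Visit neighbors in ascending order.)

DFS from vertex 1 (neighbors processed in ascending order):
Visit order: 1, 2, 3, 0, 4, 6, 5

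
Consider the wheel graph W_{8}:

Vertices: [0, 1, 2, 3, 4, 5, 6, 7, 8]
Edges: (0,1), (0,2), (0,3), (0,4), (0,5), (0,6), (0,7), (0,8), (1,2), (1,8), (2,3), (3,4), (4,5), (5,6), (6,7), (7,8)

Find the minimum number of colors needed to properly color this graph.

W_{8} = C_{8} plus a hub adjacent to every cycle vertex.
The outer cycle needs 2 colors (even cycle); the hub is adjacent to all of them so needs a fresh color.
Chromatic number = 2 + 1 = 3.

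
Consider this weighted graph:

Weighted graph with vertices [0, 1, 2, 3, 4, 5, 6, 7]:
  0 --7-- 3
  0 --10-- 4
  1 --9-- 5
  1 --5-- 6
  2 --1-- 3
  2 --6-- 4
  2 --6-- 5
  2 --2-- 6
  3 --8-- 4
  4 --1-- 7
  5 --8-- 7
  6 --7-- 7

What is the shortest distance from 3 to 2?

Using Dijkstra's algorithm from vertex 3:
Shortest path: 3 -> 2
Total weight: 1 = 1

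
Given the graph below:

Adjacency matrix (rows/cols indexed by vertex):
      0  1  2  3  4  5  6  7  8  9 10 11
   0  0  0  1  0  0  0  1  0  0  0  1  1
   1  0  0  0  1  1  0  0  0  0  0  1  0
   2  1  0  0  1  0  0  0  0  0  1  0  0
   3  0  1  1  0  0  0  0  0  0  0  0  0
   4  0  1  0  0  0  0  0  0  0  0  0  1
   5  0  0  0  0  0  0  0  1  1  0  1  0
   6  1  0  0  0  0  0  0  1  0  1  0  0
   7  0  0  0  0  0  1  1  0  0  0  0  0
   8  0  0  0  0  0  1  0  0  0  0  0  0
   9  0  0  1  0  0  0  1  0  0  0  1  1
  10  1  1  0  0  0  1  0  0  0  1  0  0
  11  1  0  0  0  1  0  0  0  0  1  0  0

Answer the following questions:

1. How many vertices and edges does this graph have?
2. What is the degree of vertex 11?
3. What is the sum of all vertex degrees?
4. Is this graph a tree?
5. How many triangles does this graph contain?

Count: 12 vertices, 17 edges.
Vertex 11 has neighbors [0, 4, 9], degree = 3.
Handshaking lemma: 2 * 17 = 34.
A tree on 12 vertices has 11 edges. This graph has 17 edges (6 extra). Not a tree.
Number of triangles = 0.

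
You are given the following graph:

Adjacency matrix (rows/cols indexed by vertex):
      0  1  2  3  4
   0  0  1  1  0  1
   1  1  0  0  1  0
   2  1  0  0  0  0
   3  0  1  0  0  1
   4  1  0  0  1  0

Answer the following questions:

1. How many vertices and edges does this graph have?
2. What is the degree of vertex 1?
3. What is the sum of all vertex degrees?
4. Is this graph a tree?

Count: 5 vertices, 5 edges.
Vertex 1 has neighbors [0, 3], degree = 2.
Handshaking lemma: 2 * 5 = 10.
A tree on 5 vertices has 4 edges. This graph has 5 edges (1 extra). Not a tree.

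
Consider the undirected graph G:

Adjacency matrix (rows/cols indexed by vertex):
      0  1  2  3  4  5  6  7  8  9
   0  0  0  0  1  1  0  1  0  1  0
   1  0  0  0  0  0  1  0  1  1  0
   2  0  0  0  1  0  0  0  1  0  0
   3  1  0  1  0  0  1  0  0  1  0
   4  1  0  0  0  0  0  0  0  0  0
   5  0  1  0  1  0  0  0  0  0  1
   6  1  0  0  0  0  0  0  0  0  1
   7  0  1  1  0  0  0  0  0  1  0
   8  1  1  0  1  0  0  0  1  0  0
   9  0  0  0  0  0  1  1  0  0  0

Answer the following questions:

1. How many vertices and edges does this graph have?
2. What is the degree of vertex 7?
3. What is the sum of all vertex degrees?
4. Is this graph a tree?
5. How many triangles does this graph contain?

Count: 10 vertices, 14 edges.
Vertex 7 has neighbors [1, 2, 8], degree = 3.
Handshaking lemma: 2 * 14 = 28.
A tree on 10 vertices has 9 edges. This graph has 14 edges (5 extra). Not a tree.
Number of triangles = 2.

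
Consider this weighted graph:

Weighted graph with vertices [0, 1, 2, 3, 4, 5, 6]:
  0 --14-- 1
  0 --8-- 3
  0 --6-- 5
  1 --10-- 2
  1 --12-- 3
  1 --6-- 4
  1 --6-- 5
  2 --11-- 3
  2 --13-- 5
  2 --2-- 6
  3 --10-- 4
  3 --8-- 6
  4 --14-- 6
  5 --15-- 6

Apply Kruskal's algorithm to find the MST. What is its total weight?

Applying Kruskal's algorithm (sort edges by weight, add if no cycle):
  Add (2,6) w=2
  Add (0,5) w=6
  Add (1,5) w=6
  Add (1,4) w=6
  Add (0,3) w=8
  Add (3,6) w=8
  Skip (1,2) w=10 (creates cycle)
  Skip (3,4) w=10 (creates cycle)
  Skip (2,3) w=11 (creates cycle)
  Skip (1,3) w=12 (creates cycle)
  Skip (2,5) w=13 (creates cycle)
  Skip (0,1) w=14 (creates cycle)
  Skip (4,6) w=14 (creates cycle)
  Skip (5,6) w=15 (creates cycle)
MST weight = 36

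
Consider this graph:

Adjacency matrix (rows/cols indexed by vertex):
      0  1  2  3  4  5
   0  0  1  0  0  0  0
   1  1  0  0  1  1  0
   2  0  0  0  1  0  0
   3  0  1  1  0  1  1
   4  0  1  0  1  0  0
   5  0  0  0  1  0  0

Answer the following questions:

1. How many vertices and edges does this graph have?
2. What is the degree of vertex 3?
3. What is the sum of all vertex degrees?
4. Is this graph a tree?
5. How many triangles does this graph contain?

Count: 6 vertices, 6 edges.
Vertex 3 has neighbors [1, 2, 4, 5], degree = 4.
Handshaking lemma: 2 * 6 = 12.
A tree on 6 vertices has 5 edges. This graph has 6 edges (1 extra). Not a tree.
Number of triangles = 1.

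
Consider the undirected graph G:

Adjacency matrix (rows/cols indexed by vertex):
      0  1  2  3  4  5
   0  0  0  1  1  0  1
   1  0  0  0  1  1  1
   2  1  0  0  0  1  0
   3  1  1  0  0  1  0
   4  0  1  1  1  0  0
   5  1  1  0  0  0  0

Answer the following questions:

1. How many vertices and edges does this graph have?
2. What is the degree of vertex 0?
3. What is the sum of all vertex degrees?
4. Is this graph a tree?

Count: 6 vertices, 8 edges.
Vertex 0 has neighbors [2, 3, 5], degree = 3.
Handshaking lemma: 2 * 8 = 16.
A tree on 6 vertices has 5 edges. This graph has 8 edges (3 extra). Not a tree.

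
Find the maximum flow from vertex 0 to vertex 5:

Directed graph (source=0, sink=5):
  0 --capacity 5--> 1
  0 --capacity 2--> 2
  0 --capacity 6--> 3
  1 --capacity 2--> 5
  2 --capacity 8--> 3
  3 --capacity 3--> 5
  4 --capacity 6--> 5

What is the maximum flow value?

Computing max flow:
  Flow on (0->1): 2/5
  Flow on (0->3): 3/6
  Flow on (1->5): 2/2
  Flow on (3->5): 3/3
Maximum flow = 5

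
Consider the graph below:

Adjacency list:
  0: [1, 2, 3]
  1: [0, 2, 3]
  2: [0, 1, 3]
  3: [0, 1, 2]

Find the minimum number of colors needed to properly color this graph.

The graph has a maximum clique of size 4 (lower bound on chromatic number).
A valid 4-coloring: {0: 0, 1: 1, 2: 2, 3: 3}.
Chromatic number = 4.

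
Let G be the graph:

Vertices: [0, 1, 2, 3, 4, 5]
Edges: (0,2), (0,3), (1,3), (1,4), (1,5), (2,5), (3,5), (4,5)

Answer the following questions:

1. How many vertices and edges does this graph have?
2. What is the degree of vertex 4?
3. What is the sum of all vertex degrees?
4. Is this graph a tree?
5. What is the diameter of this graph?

Count: 6 vertices, 8 edges.
Vertex 4 has neighbors [1, 5], degree = 2.
Handshaking lemma: 2 * 8 = 16.
A tree on 6 vertices has 5 edges. This graph has 8 edges (3 extra). Not a tree.
Diameter (longest shortest path) = 3.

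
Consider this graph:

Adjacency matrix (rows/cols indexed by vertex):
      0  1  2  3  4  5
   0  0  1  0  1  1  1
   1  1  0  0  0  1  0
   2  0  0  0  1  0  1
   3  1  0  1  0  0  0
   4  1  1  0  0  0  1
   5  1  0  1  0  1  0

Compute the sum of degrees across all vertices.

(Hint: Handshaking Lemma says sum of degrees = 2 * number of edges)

Count edges: 8 edges.
By Handshaking Lemma: sum of degrees = 2 * 8 = 16.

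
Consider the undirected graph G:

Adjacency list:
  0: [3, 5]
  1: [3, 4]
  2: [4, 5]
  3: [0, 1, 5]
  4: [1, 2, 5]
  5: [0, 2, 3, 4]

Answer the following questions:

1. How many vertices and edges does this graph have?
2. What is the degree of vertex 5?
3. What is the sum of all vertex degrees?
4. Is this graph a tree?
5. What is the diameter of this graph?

Count: 6 vertices, 8 edges.
Vertex 5 has neighbors [0, 2, 3, 4], degree = 4.
Handshaking lemma: 2 * 8 = 16.
A tree on 6 vertices has 5 edges. This graph has 8 edges (3 extra). Not a tree.
Diameter (longest shortest path) = 2.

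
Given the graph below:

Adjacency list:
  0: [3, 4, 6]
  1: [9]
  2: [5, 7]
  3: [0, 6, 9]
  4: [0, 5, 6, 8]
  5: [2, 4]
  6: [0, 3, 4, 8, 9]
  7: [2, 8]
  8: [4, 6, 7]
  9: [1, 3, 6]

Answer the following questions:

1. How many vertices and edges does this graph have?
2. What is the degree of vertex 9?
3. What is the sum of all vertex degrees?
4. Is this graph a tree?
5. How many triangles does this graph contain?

Count: 10 vertices, 14 edges.
Vertex 9 has neighbors [1, 3, 6], degree = 3.
Handshaking lemma: 2 * 14 = 28.
A tree on 10 vertices has 9 edges. This graph has 14 edges (5 extra). Not a tree.
Number of triangles = 4.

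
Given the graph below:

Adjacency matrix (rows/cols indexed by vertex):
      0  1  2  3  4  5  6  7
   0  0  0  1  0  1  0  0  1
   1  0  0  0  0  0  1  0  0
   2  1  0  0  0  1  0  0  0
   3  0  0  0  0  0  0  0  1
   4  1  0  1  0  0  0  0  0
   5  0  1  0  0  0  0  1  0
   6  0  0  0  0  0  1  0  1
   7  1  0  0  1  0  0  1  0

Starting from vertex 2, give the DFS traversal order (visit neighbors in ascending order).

DFS from vertex 2 (neighbors processed in ascending order):
Visit order: 2, 0, 4, 7, 3, 6, 5, 1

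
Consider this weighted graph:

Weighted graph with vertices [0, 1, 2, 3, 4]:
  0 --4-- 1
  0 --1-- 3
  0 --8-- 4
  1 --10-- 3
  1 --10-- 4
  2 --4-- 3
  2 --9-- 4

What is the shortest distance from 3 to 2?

Using Dijkstra's algorithm from vertex 3:
Shortest path: 3 -> 2
Total weight: 4 = 4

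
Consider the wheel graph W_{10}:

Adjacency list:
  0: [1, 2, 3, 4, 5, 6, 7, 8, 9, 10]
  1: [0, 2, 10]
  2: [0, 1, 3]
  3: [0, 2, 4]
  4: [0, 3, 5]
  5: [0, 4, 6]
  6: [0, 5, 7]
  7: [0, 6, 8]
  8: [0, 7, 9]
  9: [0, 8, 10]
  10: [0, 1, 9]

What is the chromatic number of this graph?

W_{10} = C_{10} plus a hub adjacent to every cycle vertex.
The outer cycle needs 2 colors (even cycle); the hub is adjacent to all of them so needs a fresh color.
Chromatic number = 2 + 1 = 3.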